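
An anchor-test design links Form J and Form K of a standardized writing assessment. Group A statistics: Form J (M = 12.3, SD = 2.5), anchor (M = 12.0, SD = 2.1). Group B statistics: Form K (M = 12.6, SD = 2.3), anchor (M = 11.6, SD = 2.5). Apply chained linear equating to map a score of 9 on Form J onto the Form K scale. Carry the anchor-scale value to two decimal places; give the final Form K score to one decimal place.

10.4

Form J → anchor (Group A): v = (2.1/2.5)(9 − 12.3) + 12.0 = 9.23
anchor → Form K (Group B): y = (2.3/2.5)(9.23 − 11.6) + 12.6 = 10.4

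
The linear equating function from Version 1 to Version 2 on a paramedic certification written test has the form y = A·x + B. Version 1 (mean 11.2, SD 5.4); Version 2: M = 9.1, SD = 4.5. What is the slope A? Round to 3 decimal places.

0.833

A = SD_Y / SD_X = 4.5 / 5.4 = 0.833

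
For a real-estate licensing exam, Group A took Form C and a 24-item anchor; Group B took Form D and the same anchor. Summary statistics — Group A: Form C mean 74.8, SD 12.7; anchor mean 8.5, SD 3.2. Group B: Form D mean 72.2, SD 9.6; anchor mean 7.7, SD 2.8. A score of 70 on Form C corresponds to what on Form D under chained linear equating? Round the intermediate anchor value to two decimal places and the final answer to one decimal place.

Form C → anchor (Group A): v = (3.2/12.7)(70 − 74.8) + 8.5 = 7.29
anchor → Form D (Group B): y = (9.6/2.8)(7.29 − 7.7) + 72.2 = 70.8

70.8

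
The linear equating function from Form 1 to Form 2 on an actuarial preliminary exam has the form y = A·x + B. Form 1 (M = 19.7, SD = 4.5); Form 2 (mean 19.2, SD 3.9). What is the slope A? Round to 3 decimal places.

A = SD_Y / SD_X = 3.9 / 4.5 = 0.867

0.867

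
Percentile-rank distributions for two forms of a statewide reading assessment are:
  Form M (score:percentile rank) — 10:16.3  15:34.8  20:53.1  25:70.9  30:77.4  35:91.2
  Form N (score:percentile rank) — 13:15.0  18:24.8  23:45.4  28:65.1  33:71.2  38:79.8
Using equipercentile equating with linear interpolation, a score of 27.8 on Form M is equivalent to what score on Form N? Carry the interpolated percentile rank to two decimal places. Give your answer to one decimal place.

PR of 27.8 on Form M: 70.9 + (27.8 − 25)/(30 − 25) × (77.4 − 70.9) = 74.54
On Form N, PR 74.54 falls between score 33 (PR 71.2) and 38 (PR 79.8).
Interpolate: 33 + (74.54 − 71.2)/(79.8 − 71.2) × (38 − 33) = 34.9

34.9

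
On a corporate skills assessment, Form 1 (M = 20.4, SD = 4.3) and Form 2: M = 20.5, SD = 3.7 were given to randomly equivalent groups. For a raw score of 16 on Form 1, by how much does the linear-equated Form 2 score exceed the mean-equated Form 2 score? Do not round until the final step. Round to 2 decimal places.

Mean-equated: 16 + (20.5 − 20.4) = 16.10
Linear-equated: (3.7/4.3)(16 − 20.4) + 20.5 = 16.714
Difference = 16.714 − 16.10 = 0.61

0.61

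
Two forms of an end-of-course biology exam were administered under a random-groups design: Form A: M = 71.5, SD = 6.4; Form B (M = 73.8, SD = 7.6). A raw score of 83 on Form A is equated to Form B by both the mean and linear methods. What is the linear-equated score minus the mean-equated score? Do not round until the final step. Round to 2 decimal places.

2.16

Mean-equated: 83 + (73.8 − 71.5) = 85.30
Linear-equated: (7.6/6.4)(83 − 71.5) + 73.8 = 87.456
Difference = 87.456 − 85.30 = 2.16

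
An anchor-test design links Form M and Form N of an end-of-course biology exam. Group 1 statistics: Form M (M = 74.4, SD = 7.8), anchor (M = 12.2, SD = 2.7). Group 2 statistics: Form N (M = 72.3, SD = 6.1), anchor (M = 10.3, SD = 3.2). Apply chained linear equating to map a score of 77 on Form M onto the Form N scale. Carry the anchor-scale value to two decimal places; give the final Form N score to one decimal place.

Form M → anchor (Group 1): v = (2.7/7.8)(77 − 74.4) + 12.2 = 13.10
anchor → Form N (Group 2): y = (6.1/3.2)(13.10 − 10.3) + 72.3 = 77.6

77.6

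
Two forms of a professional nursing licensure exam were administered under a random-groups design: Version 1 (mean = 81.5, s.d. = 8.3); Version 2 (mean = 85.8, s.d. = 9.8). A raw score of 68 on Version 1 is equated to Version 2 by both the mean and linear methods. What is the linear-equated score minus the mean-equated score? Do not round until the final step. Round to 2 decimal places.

-2.44

Mean-equated: 68 + (85.8 − 81.5) = 72.30
Linear-equated: (9.8/8.3)(68 − 81.5) + 85.8 = 69.860
Difference = 69.860 − 72.30 = -2.44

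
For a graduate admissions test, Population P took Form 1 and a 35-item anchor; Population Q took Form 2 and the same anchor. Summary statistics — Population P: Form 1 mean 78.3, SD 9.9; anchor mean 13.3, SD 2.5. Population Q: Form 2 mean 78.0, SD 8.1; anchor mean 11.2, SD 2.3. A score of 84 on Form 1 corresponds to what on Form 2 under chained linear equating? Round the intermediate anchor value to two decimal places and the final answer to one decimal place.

Form 1 → anchor (Population P): v = (2.5/9.9)(84 − 78.3) + 13.3 = 14.74
anchor → Form 2 (Population Q): y = (8.1/2.3)(14.74 − 11.2) + 78.0 = 90.5

90.5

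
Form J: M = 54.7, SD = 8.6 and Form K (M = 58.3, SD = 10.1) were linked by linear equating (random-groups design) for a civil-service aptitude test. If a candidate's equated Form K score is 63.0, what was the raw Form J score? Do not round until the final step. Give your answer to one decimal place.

58.7

Invert y = (SD_Y/SD_X)(x − M_X) + M_Y:
x = (SD_X/SD_Y)(y − M_Y) + M_X = (8.6/10.1)(63.0 − 58.3) + 54.7
x = 0.851485 × 4.700 + 54.7 = 58.7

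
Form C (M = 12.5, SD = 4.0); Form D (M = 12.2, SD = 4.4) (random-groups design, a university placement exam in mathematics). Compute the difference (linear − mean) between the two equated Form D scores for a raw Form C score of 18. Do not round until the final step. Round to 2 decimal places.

Mean-equated: 18 + (12.2 − 12.5) = 17.70
Linear-equated: (4.4/4.0)(18 − 12.5) + 12.2 = 18.250
Difference = 18.250 − 17.70 = 0.55

0.55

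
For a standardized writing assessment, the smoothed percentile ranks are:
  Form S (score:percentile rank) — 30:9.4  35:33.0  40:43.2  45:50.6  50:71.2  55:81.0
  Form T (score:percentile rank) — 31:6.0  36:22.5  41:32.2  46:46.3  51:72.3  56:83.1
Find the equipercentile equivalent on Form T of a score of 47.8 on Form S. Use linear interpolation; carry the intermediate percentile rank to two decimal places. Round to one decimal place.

PR of 47.8 on Form S: 50.6 + (47.8 − 45)/(50 − 45) × (71.2 − 50.6) = 62.14
On Form T, PR 62.14 falls between score 46 (PR 46.3) and 51 (PR 72.3).
Interpolate: 46 + (62.14 − 46.3)/(72.3 − 46.3) × (51 − 46) = 49.0

49.0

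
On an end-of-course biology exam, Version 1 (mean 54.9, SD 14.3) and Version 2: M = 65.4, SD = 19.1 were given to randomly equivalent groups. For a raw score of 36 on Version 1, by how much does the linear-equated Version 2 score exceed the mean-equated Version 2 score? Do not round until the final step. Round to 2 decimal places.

-6.34

Mean-equated: 36 + (65.4 − 54.9) = 46.50
Linear-equated: (19.1/14.3)(36 − 54.9) + 65.4 = 40.156
Difference = 40.156 − 46.50 = -6.34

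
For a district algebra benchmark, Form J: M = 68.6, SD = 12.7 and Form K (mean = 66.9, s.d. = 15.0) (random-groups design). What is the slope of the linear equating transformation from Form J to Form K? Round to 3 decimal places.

1.181

A = SD_Y / SD_X = 15.0 / 12.7 = 1.181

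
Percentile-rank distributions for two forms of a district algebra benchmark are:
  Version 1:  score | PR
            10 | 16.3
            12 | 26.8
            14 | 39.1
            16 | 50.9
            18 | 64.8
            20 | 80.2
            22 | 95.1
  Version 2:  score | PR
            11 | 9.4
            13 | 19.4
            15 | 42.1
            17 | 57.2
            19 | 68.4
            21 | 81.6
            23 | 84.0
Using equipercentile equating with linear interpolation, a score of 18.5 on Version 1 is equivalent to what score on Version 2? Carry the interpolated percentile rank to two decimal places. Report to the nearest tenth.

PR of 18.5 on Version 1: 64.8 + (18.5 − 18)/(20 − 18) × (80.2 − 64.8) = 68.65
On Version 2, PR 68.65 falls between score 19 (PR 68.4) and 21 (PR 81.6).
Interpolate: 19 + (68.65 − 68.4)/(81.6 − 68.4) × (21 − 19) = 19.0

19.0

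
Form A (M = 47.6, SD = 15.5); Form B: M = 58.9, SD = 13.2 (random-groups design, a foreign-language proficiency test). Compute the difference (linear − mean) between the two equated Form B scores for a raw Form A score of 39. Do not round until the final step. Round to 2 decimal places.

Mean-equated: 39 + (58.9 − 47.6) = 50.30
Linear-equated: (13.2/15.5)(39 − 47.6) + 58.9 = 51.576
Difference = 51.576 − 50.30 = 1.28

1.28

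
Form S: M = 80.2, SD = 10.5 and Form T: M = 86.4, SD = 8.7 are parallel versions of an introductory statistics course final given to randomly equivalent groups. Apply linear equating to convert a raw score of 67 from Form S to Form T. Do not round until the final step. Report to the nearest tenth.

Linear equating: y = (SD_Y/SD_X)(x − M_X) + M_Y
y = (8.7/10.5)(67 − 80.2) + 86.4
y = 0.828571 × -13.2 + 86.4 = -10.9371 + 86.4 = 75.5

75.5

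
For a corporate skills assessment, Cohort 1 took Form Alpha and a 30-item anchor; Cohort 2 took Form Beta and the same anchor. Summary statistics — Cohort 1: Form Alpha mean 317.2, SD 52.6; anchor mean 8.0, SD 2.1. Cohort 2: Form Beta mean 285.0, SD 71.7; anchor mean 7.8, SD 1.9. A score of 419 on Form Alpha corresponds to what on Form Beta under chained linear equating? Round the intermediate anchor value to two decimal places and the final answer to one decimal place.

445.8

Form Alpha → anchor (Cohort 1): v = (2.1/52.6)(419 − 317.2) + 8.0 = 12.06
anchor → Form Beta (Cohort 2): y = (71.7/1.9)(12.06 − 7.8) + 285.0 = 445.8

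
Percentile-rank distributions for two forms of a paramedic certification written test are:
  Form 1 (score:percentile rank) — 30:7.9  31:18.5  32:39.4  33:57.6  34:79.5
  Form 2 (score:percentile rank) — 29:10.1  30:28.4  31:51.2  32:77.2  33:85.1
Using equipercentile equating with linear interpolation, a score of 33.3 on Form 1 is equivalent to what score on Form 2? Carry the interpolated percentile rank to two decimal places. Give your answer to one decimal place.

31.5

PR of 33.3 on Form 1: 57.6 + (33.3 − 33)/(34 − 33) × (79.5 − 57.6) = 64.17
On Form 2, PR 64.17 falls between score 31 (PR 51.2) and 32 (PR 77.2).
Interpolate: 31 + (64.17 − 51.2)/(77.2 − 51.2) × (32 − 31) = 31.5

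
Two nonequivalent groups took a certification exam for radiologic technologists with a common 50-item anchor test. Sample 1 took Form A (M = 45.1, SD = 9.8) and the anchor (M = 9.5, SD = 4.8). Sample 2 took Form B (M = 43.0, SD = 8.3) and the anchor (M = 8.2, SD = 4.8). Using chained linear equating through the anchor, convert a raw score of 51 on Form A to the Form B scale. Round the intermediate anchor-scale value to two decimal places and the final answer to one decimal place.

50.2

Form A → anchor (Sample 1): v = (4.8/9.8)(51 − 45.1) + 9.5 = 12.39
anchor → Form B (Sample 2): y = (8.3/4.8)(12.39 − 8.2) + 43.0 = 50.2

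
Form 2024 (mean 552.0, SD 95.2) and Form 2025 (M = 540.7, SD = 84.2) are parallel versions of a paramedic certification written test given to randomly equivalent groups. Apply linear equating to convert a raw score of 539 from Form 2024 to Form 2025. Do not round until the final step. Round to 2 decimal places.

Linear equating: y = (SD_Y/SD_X)(x − M_X) + M_Y
y = (84.2/95.2)(539 − 552.0) + 540.7
y = 0.884454 × -13.0 + 540.7 = -11.4979 + 540.7 = 529.20

529.20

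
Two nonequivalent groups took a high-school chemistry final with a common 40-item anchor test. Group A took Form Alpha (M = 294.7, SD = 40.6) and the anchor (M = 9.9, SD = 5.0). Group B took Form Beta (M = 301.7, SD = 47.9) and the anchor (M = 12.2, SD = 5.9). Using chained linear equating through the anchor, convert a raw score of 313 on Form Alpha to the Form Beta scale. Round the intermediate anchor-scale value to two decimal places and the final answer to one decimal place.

Form Alpha → anchor (Group A): v = (5.0/40.6)(313 − 294.7) + 9.9 = 12.15
anchor → Form Beta (Group B): y = (47.9/5.9)(12.15 − 12.2) + 301.7 = 301.3

301.3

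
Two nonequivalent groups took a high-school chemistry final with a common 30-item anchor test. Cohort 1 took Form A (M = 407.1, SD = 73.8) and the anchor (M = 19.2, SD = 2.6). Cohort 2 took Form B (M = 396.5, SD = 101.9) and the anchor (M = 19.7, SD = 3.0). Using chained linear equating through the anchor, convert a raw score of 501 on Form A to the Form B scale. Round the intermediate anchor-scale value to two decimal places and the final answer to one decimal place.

Form A → anchor (Cohort 1): v = (2.6/73.8)(501 − 407.1) + 19.2 = 22.51
anchor → Form B (Cohort 2): y = (101.9/3.0)(22.51 − 19.7) + 396.5 = 491.9

491.9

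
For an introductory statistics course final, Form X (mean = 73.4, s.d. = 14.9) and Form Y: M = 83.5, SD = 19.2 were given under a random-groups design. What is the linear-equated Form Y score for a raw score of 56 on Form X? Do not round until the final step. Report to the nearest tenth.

Linear equating: y = (SD_Y/SD_X)(x − M_X) + M_Y
y = (19.2/14.9)(56 − 73.4) + 83.5
y = 1.288591 × -17.4 + 83.5 = -22.4215 + 83.5 = 61.1

61.1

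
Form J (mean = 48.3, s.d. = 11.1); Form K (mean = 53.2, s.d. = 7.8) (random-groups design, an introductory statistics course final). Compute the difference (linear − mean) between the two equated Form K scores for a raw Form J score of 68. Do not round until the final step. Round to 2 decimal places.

Mean-equated: 68 + (53.2 − 48.3) = 72.90
Linear-equated: (7.8/11.1)(68 − 48.3) + 53.2 = 67.043
Difference = 67.043 − 72.90 = -5.86

-5.86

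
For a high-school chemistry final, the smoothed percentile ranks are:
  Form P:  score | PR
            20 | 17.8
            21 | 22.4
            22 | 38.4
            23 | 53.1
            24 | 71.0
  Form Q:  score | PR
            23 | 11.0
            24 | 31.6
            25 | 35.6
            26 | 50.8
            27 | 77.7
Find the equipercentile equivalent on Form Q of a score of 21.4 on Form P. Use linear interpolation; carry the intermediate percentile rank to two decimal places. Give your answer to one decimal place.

23.9

PR of 21.4 on Form P: 22.4 + (21.4 − 21)/(22 − 21) × (38.4 − 22.4) = 28.80
On Form Q, PR 28.80 falls between score 23 (PR 11.0) and 24 (PR 31.6).
Interpolate: 23 + (28.80 − 11.0)/(31.6 − 11.0) × (24 − 23) = 23.9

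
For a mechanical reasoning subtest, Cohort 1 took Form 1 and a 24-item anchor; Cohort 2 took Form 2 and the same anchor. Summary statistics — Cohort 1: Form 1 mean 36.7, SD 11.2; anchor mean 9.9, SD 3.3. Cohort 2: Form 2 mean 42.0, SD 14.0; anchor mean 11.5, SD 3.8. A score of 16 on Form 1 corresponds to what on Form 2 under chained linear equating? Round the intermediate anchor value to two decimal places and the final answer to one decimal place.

13.6

Form 1 → anchor (Cohort 1): v = (3.3/11.2)(16 − 36.7) + 9.9 = 3.80
anchor → Form 2 (Cohort 2): y = (14.0/3.8)(3.80 − 11.5) + 42.0 = 13.6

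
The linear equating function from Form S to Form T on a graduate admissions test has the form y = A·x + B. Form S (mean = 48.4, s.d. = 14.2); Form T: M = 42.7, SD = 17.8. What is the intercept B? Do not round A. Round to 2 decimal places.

A = SD_Y / SD_X = 17.8 / 14.2 = 1.253521
B = M_Y − A·M_X = 42.7 − 1.253521 × 48.4 = -17.97

-17.97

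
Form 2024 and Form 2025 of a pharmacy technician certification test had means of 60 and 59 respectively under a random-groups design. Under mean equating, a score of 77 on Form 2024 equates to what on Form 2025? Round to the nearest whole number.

Mean equating: y = x + (M_Y − M_X) = 77 + (59 − 60) = 76

76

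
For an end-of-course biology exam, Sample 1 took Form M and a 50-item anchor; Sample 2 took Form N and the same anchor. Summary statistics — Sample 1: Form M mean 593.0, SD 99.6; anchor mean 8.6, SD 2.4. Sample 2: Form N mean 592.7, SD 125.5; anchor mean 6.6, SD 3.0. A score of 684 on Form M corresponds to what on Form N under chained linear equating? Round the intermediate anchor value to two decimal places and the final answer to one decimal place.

768.0

Form M → anchor (Sample 1): v = (2.4/99.6)(684 − 593.0) + 8.6 = 10.79
anchor → Form N (Sample 2): y = (125.5/3.0)(10.79 − 6.6) + 592.7 = 768.0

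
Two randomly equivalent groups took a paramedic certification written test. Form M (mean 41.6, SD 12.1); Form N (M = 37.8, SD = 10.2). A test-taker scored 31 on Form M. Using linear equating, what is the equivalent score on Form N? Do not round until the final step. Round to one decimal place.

Linear equating: y = (SD_Y/SD_X)(x − M_X) + M_Y
y = (10.2/12.1)(31 − 41.6) + 37.8
y = 0.842975 × -10.6 + 37.8 = -8.9355 + 37.8 = 28.9

28.9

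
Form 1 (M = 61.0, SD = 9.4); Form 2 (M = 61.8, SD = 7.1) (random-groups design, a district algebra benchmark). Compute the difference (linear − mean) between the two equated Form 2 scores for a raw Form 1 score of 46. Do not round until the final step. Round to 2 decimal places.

Mean-equated: 46 + (61.8 − 61.0) = 46.80
Linear-equated: (7.1/9.4)(46 − 61.0) + 61.8 = 50.470
Difference = 50.470 − 46.80 = 3.67

3.67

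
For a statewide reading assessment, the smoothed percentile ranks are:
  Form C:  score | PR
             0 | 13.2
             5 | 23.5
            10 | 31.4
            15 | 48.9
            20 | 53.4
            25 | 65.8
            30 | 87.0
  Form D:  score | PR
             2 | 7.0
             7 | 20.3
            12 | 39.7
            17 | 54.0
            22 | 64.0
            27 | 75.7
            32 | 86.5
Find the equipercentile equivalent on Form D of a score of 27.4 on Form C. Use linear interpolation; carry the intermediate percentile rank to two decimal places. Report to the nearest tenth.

PR of 27.4 on Form C: 65.8 + (27.4 − 25)/(30 − 25) × (87.0 − 65.8) = 75.98
On Form D, PR 75.98 falls between score 27 (PR 75.7) and 32 (PR 86.5).
Interpolate: 27 + (75.98 − 75.7)/(86.5 − 75.7) × (32 − 27) = 27.1

27.1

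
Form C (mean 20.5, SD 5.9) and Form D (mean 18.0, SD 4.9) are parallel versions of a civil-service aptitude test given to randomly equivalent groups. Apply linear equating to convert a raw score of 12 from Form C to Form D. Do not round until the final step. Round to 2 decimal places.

Linear equating: y = (SD_Y/SD_X)(x − M_X) + M_Y
y = (4.9/5.9)(12 − 20.5) + 18.0
y = 0.830508 × -8.5 + 18.0 = -7.0593 + 18.0 = 10.94

10.94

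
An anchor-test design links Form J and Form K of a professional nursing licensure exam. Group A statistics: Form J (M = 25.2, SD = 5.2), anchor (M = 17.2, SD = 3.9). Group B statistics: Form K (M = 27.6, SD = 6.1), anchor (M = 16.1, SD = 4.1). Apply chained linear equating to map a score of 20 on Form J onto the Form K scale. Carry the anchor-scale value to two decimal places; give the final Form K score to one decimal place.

23.4

Form J → anchor (Group A): v = (3.9/5.2)(20 − 25.2) + 17.2 = 13.30
anchor → Form K (Group B): y = (6.1/4.1)(13.30 − 16.1) + 27.6 = 23.4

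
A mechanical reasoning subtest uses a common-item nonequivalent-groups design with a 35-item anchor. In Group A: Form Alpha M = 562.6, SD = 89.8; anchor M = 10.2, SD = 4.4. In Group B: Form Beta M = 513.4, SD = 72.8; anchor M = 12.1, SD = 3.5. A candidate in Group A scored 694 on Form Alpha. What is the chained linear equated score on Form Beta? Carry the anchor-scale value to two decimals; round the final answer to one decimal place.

Form Alpha → anchor (Group A): v = (4.4/89.8)(694 − 562.6) + 10.2 = 16.64
anchor → Form Beta (Group B): y = (72.8/3.5)(16.64 − 12.1) + 513.4 = 607.8

607.8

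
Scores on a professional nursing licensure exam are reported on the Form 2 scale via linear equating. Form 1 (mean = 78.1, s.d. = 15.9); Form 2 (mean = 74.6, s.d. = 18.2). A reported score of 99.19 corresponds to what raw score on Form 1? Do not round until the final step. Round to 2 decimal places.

Invert y = (SD_Y/SD_X)(x − M_X) + M_Y:
x = (SD_X/SD_Y)(y − M_Y) + M_X = (15.9/18.2)(99.19 − 74.6) + 78.1
x = 0.873626 × 24.590 + 78.1 = 99.58

99.58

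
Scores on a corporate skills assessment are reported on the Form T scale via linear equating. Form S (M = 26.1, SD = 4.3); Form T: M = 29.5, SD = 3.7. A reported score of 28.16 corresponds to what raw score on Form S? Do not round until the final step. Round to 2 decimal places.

24.54

Invert y = (SD_Y/SD_X)(x − M_X) + M_Y:
x = (SD_X/SD_Y)(y − M_Y) + M_X = (4.3/3.7)(28.16 − 29.5) + 26.1
x = 1.162162 × -1.340 + 26.1 = 24.54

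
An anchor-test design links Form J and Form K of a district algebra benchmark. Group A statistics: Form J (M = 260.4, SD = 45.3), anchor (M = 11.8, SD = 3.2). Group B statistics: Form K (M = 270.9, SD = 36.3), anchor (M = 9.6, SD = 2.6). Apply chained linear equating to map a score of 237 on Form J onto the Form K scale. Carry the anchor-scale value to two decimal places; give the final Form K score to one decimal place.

Form J → anchor (Group A): v = (3.2/45.3)(237 − 260.4) + 11.8 = 10.15
anchor → Form K (Group B): y = (36.3/2.6)(10.15 − 9.6) + 270.9 = 278.6

278.6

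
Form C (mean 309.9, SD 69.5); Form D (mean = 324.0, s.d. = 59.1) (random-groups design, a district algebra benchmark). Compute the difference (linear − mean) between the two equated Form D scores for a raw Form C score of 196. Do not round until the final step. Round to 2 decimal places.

Mean-equated: 196 + (324.0 − 309.9) = 210.10
Linear-equated: (59.1/69.5)(196 − 309.9) + 324.0 = 227.144
Difference = 227.144 − 210.10 = 17.04

17.04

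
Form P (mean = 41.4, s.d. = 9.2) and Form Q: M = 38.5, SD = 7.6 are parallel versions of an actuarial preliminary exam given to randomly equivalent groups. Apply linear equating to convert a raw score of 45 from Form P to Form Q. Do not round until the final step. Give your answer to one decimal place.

Linear equating: y = (SD_Y/SD_X)(x − M_X) + M_Y
y = (7.6/9.2)(45 − 41.4) + 38.5
y = 0.826087 × 3.6 + 38.5 = 2.9739 + 38.5 = 41.5

41.5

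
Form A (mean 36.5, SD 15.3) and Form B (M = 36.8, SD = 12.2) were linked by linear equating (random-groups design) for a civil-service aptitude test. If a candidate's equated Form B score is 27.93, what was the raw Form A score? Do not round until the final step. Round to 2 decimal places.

Invert y = (SD_Y/SD_X)(x − M_X) + M_Y:
x = (SD_X/SD_Y)(y − M_Y) + M_X = (15.3/12.2)(27.93 − 36.8) + 36.5
x = 1.254098 × -8.870 + 36.5 = 25.38

25.38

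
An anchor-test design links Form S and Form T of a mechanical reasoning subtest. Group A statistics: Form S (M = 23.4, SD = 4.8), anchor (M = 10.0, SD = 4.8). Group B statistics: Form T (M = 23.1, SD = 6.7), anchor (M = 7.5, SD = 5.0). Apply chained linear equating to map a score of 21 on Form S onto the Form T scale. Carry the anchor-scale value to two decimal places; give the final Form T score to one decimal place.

Form S → anchor (Group A): v = (4.8/4.8)(21 − 23.4) + 10.0 = 7.60
anchor → Form T (Group B): y = (6.7/5.0)(7.60 − 7.5) + 23.1 = 23.2

23.2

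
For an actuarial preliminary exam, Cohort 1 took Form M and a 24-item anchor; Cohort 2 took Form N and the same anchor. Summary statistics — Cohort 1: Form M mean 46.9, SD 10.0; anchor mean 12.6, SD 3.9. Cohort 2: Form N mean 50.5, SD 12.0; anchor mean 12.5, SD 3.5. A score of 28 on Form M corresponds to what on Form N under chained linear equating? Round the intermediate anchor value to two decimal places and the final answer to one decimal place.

Form M → anchor (Cohort 1): v = (3.9/10.0)(28 − 46.9) + 12.6 = 5.23
anchor → Form N (Cohort 2): y = (12.0/3.5)(5.23 − 12.5) + 50.5 = 25.6

25.6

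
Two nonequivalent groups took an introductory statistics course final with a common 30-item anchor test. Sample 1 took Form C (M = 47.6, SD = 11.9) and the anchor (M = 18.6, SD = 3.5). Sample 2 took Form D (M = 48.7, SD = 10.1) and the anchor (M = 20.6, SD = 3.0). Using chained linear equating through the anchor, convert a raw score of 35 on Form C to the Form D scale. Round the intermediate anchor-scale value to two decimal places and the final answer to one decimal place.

29.5

Form C → anchor (Sample 1): v = (3.5/11.9)(35 − 47.6) + 18.6 = 14.89
anchor → Form D (Sample 2): y = (10.1/3.0)(14.89 − 20.6) + 48.7 = 29.5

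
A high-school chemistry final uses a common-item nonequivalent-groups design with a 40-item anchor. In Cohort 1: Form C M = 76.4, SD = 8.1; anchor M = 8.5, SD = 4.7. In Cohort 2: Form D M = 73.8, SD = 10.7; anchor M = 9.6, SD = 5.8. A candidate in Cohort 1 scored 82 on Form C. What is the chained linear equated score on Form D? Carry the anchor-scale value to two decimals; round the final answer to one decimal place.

Form C → anchor (Cohort 1): v = (4.7/8.1)(82 − 76.4) + 8.5 = 11.75
anchor → Form D (Cohort 2): y = (10.7/5.8)(11.75 − 9.6) + 73.8 = 77.8

77.8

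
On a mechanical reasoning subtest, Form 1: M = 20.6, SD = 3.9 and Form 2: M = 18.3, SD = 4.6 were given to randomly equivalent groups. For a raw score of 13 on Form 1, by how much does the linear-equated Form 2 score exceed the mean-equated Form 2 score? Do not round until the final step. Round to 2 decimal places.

-1.36

Mean-equated: 13 + (18.3 − 20.6) = 10.70
Linear-equated: (4.6/3.9)(13 − 20.6) + 18.3 = 9.336
Difference = 9.336 − 10.70 = -1.36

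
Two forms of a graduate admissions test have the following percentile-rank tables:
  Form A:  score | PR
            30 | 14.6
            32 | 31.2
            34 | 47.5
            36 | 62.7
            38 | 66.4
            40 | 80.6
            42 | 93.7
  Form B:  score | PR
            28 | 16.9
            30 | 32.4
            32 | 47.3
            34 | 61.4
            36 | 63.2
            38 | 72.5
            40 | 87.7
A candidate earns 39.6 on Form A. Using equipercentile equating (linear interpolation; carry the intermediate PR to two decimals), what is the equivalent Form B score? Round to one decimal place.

38.7

PR of 39.6 on Form A: 66.4 + (39.6 − 38)/(40 − 38) × (80.6 − 66.4) = 77.76
On Form B, PR 77.76 falls between score 38 (PR 72.5) and 40 (PR 87.7).
Interpolate: 38 + (77.76 − 72.5)/(87.7 − 72.5) × (40 − 38) = 38.7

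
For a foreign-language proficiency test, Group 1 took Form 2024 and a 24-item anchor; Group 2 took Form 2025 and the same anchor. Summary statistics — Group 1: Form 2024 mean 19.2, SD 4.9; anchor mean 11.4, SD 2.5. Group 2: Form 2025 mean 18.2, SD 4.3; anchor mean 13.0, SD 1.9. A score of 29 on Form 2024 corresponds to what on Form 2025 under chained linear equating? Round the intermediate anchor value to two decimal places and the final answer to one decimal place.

Form 2024 → anchor (Group 1): v = (2.5/4.9)(29 − 19.2) + 11.4 = 16.40
anchor → Form 2025 (Group 2): y = (4.3/1.9)(16.40 − 13.0) + 18.2 = 25.9

25.9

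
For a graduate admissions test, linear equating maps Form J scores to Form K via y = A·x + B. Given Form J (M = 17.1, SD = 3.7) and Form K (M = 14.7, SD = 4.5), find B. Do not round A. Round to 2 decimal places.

A = SD_Y / SD_X = 4.5 / 3.7 = 1.216216
B = M_Y − A·M_X = 14.7 − 1.216216 × 17.1 = -6.10

-6.10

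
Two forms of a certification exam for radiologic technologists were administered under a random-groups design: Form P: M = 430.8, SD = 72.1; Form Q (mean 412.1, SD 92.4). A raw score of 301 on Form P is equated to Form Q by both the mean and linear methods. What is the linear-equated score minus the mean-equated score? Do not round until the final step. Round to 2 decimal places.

-36.55

Mean-equated: 301 + (412.1 − 430.8) = 282.30
Linear-equated: (92.4/72.1)(301 − 430.8) + 412.1 = 245.754
Difference = 245.754 − 282.30 = -36.55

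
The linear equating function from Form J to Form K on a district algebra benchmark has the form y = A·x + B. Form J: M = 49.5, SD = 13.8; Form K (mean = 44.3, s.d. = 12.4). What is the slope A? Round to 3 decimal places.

A = SD_Y / SD_X = 12.4 / 13.8 = 0.899

0.899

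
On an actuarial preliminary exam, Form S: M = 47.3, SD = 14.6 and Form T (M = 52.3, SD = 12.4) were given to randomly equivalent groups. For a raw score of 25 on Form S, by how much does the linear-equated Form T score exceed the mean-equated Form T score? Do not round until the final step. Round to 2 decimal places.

Mean-equated: 25 + (52.3 − 47.3) = 30.00
Linear-equated: (12.4/14.6)(25 − 47.3) + 52.3 = 33.360
Difference = 33.360 − 30.00 = 3.36

3.36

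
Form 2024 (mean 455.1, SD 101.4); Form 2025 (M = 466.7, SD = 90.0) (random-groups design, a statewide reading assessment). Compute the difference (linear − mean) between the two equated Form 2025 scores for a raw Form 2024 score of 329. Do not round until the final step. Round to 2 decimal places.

14.18

Mean-equated: 329 + (466.7 − 455.1) = 340.60
Linear-equated: (90.0/101.4)(329 − 455.1) + 466.7 = 354.777
Difference = 354.777 − 340.60 = 14.18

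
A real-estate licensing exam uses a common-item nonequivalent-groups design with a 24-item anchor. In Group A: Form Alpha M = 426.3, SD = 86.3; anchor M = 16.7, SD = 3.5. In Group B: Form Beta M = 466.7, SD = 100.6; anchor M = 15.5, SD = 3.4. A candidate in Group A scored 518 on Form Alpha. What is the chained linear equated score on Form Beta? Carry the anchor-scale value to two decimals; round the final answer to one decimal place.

612.3

Form Alpha → anchor (Group A): v = (3.5/86.3)(518 − 426.3) + 16.7 = 20.42
anchor → Form Beta (Group B): y = (100.6/3.4)(20.42 − 15.5) + 466.7 = 612.3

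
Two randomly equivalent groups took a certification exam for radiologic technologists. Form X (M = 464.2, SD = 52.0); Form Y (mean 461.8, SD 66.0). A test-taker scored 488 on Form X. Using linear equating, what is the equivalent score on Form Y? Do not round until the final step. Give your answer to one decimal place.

Linear equating: y = (SD_Y/SD_X)(x − M_X) + M_Y
y = (66.0/52.0)(488 − 464.2) + 461.8
y = 1.269231 × 23.8 + 461.8 = 30.2077 + 461.8 = 492.0

492.0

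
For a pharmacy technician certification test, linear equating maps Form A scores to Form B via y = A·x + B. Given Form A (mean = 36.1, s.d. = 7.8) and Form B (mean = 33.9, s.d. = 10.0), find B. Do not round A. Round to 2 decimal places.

A = SD_Y / SD_X = 10.0 / 7.8 = 1.282051
B = M_Y − A·M_X = 33.9 − 1.282051 × 36.1 = -12.38

-12.38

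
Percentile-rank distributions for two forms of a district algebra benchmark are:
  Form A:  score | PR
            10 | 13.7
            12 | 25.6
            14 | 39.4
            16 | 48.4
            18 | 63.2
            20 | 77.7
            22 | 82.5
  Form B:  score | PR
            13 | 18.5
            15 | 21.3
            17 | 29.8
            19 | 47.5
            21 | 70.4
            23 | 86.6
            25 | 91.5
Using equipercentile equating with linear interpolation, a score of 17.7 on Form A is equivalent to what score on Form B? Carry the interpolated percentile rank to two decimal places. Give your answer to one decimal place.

PR of 17.7 on Form A: 48.4 + (17.7 − 16)/(18 − 16) × (63.2 − 48.4) = 60.98
On Form B, PR 60.98 falls between score 19 (PR 47.5) and 21 (PR 70.4).
Interpolate: 19 + (60.98 − 47.5)/(70.4 − 47.5) × (21 − 19) = 20.2

20.2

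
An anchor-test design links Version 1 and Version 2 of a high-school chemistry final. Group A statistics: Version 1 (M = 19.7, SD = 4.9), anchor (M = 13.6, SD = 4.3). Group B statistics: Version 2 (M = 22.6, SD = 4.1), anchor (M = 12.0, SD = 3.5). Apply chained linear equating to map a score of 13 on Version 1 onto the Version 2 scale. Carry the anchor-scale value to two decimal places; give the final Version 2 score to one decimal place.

17.6

Version 1 → anchor (Group A): v = (4.3/4.9)(13 − 19.7) + 13.6 = 7.72
anchor → Version 2 (Group B): y = (4.1/3.5)(7.72 − 12.0) + 22.6 = 17.6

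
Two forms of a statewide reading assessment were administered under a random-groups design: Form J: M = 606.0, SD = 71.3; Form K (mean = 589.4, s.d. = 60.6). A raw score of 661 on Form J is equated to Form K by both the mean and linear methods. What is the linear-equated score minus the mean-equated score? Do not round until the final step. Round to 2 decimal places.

-8.25

Mean-equated: 661 + (589.4 − 606.0) = 644.40
Linear-equated: (60.6/71.3)(661 − 606.0) + 589.4 = 636.146
Difference = 636.146 − 644.40 = -8.25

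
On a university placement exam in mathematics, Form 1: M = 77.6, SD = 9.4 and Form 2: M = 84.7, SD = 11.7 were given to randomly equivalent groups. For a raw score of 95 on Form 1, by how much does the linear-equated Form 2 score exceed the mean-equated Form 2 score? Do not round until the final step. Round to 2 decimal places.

Mean-equated: 95 + (84.7 − 77.6) = 102.10
Linear-equated: (11.7/9.4)(95 − 77.6) + 84.7 = 106.357
Difference = 106.357 − 102.10 = 4.26

4.26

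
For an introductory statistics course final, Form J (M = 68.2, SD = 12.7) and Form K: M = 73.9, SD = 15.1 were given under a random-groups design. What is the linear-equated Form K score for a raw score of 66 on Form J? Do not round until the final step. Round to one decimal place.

Linear equating: y = (SD_Y/SD_X)(x − M_X) + M_Y
y = (15.1/12.7)(66 − 68.2) + 73.9
y = 1.188976 × -2.2 + 73.9 = -2.6157 + 73.9 = 71.3

71.3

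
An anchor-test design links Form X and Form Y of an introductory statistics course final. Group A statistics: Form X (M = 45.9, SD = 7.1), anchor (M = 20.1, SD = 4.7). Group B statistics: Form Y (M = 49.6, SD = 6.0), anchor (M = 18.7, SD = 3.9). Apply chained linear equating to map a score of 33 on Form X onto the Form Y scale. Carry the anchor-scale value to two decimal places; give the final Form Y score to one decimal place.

Form X → anchor (Group A): v = (4.7/7.1)(33 − 45.9) + 20.1 = 11.56
anchor → Form Y (Group B): y = (6.0/3.9)(11.56 − 18.7) + 49.6 = 38.6

38.6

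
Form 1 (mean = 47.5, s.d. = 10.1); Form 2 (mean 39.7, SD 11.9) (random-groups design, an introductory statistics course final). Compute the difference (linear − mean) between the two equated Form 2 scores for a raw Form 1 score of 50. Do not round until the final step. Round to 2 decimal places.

Mean-equated: 50 + (39.7 − 47.5) = 42.20
Linear-equated: (11.9/10.1)(50 − 47.5) + 39.7 = 42.646
Difference = 42.646 − 42.20 = 0.45

0.45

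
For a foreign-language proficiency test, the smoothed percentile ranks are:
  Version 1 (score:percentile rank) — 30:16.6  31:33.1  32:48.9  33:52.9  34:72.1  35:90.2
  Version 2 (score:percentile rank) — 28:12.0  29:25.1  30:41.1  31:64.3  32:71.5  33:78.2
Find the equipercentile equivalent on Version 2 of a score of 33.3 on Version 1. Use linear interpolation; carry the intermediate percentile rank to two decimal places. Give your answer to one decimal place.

PR of 33.3 on Version 1: 52.9 + (33.3 − 33)/(34 − 33) × (72.1 − 52.9) = 58.66
On Version 2, PR 58.66 falls between score 30 (PR 41.1) and 31 (PR 64.3).
Interpolate: 30 + (58.66 − 41.1)/(64.3 − 41.1) × (31 − 30) = 30.8

30.8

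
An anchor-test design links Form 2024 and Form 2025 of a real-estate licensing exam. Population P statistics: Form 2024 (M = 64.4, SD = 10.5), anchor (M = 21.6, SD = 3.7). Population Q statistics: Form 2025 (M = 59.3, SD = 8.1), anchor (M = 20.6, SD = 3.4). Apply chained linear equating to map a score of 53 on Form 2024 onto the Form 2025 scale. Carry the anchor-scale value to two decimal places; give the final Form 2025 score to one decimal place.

Form 2024 → anchor (Population P): v = (3.7/10.5)(53 − 64.4) + 21.6 = 17.58
anchor → Form 2025 (Population Q): y = (8.1/3.4)(17.58 − 20.6) + 59.3 = 52.1

52.1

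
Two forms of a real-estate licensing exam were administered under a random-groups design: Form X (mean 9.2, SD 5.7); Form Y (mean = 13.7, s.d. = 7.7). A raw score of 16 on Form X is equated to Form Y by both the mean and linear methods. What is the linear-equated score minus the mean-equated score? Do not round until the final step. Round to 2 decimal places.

Mean-equated: 16 + (13.7 − 9.2) = 20.50
Linear-equated: (7.7/5.7)(16 − 9.2) + 13.7 = 22.886
Difference = 22.886 − 20.50 = 2.39

2.39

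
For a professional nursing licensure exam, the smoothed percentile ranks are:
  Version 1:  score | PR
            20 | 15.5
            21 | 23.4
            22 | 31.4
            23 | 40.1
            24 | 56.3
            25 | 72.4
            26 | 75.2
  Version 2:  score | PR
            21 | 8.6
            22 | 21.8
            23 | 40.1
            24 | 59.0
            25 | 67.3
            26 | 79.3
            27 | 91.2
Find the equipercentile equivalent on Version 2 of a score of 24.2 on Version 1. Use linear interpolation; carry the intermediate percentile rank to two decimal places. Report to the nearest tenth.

24.1

PR of 24.2 on Version 1: 56.3 + (24.2 − 24)/(25 − 24) × (72.4 − 56.3) = 59.52
On Version 2, PR 59.52 falls between score 24 (PR 59.0) and 25 (PR 67.3).
Interpolate: 24 + (59.52 − 59.0)/(67.3 − 59.0) × (25 − 24) = 24.1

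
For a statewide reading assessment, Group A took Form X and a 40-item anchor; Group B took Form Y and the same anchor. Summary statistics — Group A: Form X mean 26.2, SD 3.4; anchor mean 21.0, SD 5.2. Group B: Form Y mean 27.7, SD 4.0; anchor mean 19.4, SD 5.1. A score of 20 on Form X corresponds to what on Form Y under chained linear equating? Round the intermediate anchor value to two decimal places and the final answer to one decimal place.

21.5

Form X → anchor (Group A): v = (5.2/3.4)(20 − 26.2) + 21.0 = 11.52
anchor → Form Y (Group B): y = (4.0/5.1)(11.52 − 19.4) + 27.7 = 21.5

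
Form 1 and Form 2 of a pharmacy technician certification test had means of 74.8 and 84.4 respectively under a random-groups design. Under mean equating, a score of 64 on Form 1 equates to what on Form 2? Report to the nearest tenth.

73.6

Mean equating: y = x + (M_Y − M_X) = 64 + (84.4 − 74.8) = 73.6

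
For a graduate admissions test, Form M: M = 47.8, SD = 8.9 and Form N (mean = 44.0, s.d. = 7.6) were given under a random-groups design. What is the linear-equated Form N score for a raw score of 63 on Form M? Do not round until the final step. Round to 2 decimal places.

Linear equating: y = (SD_Y/SD_X)(x − M_X) + M_Y
y = (7.6/8.9)(63 − 47.8) + 44.0
y = 0.853933 × 15.2 + 44.0 = 12.9798 + 44.0 = 56.98

56.98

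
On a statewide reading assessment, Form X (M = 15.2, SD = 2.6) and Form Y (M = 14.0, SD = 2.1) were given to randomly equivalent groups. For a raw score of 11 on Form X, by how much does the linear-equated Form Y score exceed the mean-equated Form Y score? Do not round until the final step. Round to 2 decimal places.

0.81

Mean-equated: 11 + (14.0 − 15.2) = 9.80
Linear-equated: (2.1/2.6)(11 − 15.2) + 14.0 = 10.608
Difference = 10.608 − 9.80 = 0.81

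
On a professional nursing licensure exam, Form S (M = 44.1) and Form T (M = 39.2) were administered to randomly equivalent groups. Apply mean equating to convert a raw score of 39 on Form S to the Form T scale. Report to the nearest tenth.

Mean equating: y = x + (M_Y − M_X) = 39 + (39.2 − 44.1) = 34.1

34.1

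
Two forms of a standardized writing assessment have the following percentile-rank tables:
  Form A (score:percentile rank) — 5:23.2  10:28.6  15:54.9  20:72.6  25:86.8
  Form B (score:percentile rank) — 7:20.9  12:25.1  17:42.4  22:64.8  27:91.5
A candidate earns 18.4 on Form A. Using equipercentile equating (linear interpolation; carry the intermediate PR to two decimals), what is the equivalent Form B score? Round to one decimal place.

PR of 18.4 on Form A: 54.9 + (18.4 − 15)/(20 − 15) × (72.6 − 54.9) = 66.94
On Form B, PR 66.94 falls between score 22 (PR 64.8) and 27 (PR 91.5).
Interpolate: 22 + (66.94 − 64.8)/(91.5 − 64.8) × (27 − 22) = 22.4

22.4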